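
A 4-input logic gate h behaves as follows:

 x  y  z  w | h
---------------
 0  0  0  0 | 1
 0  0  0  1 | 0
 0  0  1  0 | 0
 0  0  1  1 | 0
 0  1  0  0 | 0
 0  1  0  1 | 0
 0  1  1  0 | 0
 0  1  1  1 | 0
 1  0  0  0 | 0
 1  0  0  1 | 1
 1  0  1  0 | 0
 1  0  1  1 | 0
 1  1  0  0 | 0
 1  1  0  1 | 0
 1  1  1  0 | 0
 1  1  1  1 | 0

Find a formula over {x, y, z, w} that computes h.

h(x, y, z, w) = (((NOT x AND NOT y) AND NOT z) AND NOT w) OR (((x AND NOT y) AND NOT z) AND w)

The 1-rows are (0,0,0,0), (1,0,0,1). Each contributes one minterm — ¬x·¬y·¬z·¬w; x·¬y·¬z·w — and their disjunction is a sum-of-products form of h.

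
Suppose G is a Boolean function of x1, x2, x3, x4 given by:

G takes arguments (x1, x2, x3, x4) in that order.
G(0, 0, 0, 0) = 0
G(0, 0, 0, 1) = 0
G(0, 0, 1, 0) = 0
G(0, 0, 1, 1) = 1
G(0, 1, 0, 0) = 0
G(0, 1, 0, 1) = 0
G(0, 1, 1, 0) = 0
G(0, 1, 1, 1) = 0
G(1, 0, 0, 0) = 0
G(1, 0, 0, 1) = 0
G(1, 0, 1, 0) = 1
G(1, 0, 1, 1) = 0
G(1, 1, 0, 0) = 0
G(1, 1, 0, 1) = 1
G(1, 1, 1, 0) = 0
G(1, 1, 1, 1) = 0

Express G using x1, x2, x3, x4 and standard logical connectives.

The 1-rows are (0,0,1,1), (1,0,1,0), (1,1,0,1). Each contributes one minterm — ¬x1·¬x2·x3·x4; x1·¬x2·x3·¬x4; x1·x2·¬x3·x4 — and their disjunction is a sum-of-products form of G.

G(x1, x2, x3, x4) = ((((~x1 & ~x2) & x3) & x4) | (((x1 & ~x2) & x3) & ~x4)) | (((x1 & x2) & ~x3) & x4)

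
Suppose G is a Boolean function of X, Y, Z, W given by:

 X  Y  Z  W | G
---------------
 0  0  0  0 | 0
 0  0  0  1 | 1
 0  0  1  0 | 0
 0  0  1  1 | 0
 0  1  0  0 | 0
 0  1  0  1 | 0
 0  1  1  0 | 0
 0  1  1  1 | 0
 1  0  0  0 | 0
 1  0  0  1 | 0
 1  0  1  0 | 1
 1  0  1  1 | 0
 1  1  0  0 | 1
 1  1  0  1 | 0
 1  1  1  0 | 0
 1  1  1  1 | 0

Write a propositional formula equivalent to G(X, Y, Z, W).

G(X, Y, Z, W) = ((((not X and not Y) and not Z) and W) or (((X and not Y) and Z) and not W)) or (((X and Y) and not Z) and not W)

G=1 on 3 inputs: (0,0,0,1), (1,0,1,0), (1,1,0,0). Reading each as a conjunction of literals (¬X·¬Y·¬Z·W, X·¬Y·Z·¬W, X·Y·¬Z·¬W) and taking the OR gives the canonical DNF.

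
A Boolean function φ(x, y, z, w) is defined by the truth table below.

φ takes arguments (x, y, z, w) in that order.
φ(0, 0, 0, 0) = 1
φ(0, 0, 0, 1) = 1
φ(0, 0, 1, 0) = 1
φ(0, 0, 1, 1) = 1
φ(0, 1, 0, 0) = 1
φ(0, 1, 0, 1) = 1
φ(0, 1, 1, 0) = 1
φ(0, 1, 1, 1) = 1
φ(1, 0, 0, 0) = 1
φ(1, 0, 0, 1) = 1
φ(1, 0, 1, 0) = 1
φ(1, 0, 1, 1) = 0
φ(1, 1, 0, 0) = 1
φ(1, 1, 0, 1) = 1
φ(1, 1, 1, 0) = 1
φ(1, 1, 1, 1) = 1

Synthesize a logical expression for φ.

Only row (1,0,1,1) gives 0. So φ is 1 everywhere except there — the complement of the minterm x·¬y·z·w.

φ(x, y, z, w) = not (((x and not y) and z) and w)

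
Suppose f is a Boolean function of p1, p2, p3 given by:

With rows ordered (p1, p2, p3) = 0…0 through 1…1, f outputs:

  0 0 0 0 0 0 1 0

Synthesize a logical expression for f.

Only row (1,1,0) gives 1. That row's minterm p1·p2·¬p3 is f directly.

f(p1, p2, p3) = (p1 and p2) and not p3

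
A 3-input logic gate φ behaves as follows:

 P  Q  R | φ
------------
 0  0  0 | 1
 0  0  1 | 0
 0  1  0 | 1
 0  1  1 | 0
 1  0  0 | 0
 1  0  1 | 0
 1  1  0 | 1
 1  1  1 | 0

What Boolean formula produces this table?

Collect the rows where φ=1 — (0,0,0), (0,1,0), (1,1,0) — and write one minterm per row: ¬P·¬Q·¬R, ¬P·Q·¬R, P·Q·¬R. Their union (logical OR) reproduces the table exactly.

φ(P, Q, R) = (((¬P ∧ ¬Q) ∧ ¬R) ∨ ((¬P ∧ Q) ∧ ¬R)) ∨ ((P ∧ Q) ∧ ¬R)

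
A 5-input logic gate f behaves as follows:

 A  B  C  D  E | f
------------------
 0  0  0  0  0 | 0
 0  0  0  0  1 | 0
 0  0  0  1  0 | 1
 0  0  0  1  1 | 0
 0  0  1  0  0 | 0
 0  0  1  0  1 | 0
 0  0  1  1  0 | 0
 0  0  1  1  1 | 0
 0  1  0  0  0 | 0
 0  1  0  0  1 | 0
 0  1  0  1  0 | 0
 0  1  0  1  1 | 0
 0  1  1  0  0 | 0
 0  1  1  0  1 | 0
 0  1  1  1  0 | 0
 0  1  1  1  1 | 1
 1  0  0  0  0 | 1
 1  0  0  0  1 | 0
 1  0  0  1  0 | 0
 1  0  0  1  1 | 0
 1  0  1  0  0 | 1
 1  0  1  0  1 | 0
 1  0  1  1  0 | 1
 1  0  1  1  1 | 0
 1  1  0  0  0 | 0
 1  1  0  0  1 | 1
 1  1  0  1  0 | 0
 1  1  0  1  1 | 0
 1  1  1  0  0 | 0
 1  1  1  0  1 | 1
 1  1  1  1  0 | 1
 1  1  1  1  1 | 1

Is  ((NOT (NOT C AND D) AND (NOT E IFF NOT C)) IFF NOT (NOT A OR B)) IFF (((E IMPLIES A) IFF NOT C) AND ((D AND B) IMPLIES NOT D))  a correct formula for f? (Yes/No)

Check the formula against f row by row:
  A=0, B=0, C=0, D=0, E=0: formula gives 0, f = 0 ✓
  A=0, B=0, C=0, D=0, E=1: formula gives 0, f = 0 ✓
  A=0, B=0, C=0, D=1, E=0: formula gives 1, f = 1 ✓
  A=0, B=0, C=0, D=1, E=1: formula gives 0, f = 0 ✓
  …
  A=1, B=1, C=1, D=1, E=0: formula gives 0, but f = 1 ✗
Since they disagree at (1,1,1,1,0), the expression is not a correct formula for f.

No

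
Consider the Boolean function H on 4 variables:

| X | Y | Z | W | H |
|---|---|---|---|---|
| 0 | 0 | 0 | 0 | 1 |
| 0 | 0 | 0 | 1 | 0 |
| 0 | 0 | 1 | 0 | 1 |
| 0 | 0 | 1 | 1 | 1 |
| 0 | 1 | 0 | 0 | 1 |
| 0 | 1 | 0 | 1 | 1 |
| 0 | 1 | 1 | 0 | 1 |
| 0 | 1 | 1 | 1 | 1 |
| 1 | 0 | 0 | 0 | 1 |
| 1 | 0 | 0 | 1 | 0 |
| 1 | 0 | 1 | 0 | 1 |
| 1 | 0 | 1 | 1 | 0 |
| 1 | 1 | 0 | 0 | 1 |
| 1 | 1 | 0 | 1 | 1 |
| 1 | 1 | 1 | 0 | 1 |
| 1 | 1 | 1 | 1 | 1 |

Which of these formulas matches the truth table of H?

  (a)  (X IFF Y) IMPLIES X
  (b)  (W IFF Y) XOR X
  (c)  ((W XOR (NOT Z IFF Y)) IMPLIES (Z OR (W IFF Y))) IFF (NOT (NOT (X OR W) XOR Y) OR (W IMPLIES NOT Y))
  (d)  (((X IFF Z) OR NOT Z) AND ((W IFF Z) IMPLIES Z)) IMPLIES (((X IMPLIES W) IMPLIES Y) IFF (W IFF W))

d

(a) disagrees with H on (0,0,0,0) (formula → 0, table → 1); rule it out.
(b) disagrees with H on (0,0,1,1) (formula → 0, table → 1); rule it out.
(c) disagrees with H on (0,1,0,0) (formula → 0, table → 1); rule it out.
That leaves (d). Evaluating it on every row reproduces the table of H exactly.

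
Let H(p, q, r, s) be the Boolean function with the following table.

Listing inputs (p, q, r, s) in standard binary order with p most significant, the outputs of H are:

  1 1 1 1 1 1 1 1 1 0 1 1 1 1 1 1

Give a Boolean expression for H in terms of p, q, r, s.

H(p, q, r, s) = NOT (((p AND NOT q) AND NOT r) AND s)

H is 0 on exactly one input, (1,0,0,1), whose minterm is p·¬q·¬r·s. So H is the negation of that single conjunction.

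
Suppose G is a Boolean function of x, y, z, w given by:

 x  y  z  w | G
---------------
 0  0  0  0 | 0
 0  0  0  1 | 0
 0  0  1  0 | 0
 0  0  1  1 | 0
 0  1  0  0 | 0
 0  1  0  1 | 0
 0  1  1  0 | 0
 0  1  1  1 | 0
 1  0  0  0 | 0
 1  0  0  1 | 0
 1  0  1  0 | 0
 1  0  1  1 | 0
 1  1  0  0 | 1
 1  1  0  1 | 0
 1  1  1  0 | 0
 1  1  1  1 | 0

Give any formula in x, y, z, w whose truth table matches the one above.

G(x, y, z, w) = ((x AND y) AND NOT z) AND NOT w

G is 1 on exactly one input, (1,1,0,0), whose minterm is x·y·¬z·¬w. So G is just that conjunction.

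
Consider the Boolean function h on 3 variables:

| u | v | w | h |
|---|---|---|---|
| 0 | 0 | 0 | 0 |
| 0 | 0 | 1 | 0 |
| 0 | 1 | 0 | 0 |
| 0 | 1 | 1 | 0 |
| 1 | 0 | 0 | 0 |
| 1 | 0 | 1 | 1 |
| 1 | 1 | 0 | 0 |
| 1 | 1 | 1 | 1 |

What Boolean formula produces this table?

h(u, v, w) = ((u ∧ ¬v) ∧ w) ∨ ((u ∧ v) ∧ w)

Collect the rows where h=1 — (1,0,1), (1,1,1) — and write one minterm per row: u·¬v·w, u·v·w. Their union (logical OR) reproduces the table exactly.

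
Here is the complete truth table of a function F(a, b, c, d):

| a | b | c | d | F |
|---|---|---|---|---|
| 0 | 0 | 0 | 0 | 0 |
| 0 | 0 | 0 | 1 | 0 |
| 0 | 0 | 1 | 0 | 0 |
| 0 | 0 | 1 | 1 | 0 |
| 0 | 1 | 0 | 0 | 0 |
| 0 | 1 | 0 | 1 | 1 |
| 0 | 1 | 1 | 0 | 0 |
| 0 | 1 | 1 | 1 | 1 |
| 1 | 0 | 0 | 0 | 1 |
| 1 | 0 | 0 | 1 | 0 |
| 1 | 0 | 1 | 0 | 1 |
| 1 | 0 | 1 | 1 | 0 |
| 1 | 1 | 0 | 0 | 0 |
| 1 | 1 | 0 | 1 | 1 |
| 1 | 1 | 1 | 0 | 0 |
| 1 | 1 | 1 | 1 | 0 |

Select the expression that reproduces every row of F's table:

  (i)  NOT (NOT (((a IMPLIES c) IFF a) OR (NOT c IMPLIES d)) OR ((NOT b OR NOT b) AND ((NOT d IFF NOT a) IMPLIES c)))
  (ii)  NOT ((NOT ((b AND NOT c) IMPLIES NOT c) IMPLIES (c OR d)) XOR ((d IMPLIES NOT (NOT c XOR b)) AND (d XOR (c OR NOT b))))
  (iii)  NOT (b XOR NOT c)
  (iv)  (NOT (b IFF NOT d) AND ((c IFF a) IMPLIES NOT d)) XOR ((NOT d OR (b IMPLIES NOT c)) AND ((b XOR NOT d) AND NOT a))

iv

(i) disagrees with F on (0,1,1,0) (formula → 1, table → 0); rule it out.
(ii) disagrees with F on (0,0,0,0) (formula → 1, table → 0); rule it out.
(iii) disagrees with F on (0,0,1,0) (formula → 1, table → 0); rule it out.
Only (iv) survives; checking it on all 16 rows confirms it matches F.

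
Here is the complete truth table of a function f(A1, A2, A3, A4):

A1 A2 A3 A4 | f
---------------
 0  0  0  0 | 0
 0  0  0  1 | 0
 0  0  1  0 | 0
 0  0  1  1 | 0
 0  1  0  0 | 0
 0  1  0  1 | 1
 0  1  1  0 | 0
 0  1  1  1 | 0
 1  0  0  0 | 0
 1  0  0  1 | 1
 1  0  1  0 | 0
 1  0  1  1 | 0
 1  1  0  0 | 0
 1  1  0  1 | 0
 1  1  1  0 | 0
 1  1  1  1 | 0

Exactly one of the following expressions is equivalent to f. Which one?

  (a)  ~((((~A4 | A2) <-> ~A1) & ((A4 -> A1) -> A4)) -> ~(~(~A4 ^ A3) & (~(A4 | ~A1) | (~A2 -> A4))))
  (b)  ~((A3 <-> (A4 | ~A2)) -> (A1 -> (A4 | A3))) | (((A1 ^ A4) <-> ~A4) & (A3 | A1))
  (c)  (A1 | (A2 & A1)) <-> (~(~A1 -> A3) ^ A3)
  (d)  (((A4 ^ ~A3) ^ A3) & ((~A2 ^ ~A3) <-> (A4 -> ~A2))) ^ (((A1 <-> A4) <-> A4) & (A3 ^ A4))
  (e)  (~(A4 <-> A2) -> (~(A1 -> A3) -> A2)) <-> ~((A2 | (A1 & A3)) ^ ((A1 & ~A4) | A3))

a

(b): at (0,1,0,1) it gives 0, but f = 1 — eliminated.
(c): at (0,1,0,1) it gives 0, but f = 1 — eliminated.
(d): at (0,0,1,0) it gives 1, but f = 0 — eliminated.
(e): at (0,0,0,0) it gives 1, but f = 0 — eliminated.
That leaves (a). Evaluating it on every row reproduces the table of f exactly.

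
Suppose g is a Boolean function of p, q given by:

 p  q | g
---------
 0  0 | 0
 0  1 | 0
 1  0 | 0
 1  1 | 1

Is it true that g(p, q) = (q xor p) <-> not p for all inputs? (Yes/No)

Test each input against both g and the formula:
  p=0, q=0: formula gives 0, g = 0 ✓
  p=0, q=1: formula gives 1, but g = 0 ✗
Row (0,1) is a counterexample, so the formula is not equivalent to g.

No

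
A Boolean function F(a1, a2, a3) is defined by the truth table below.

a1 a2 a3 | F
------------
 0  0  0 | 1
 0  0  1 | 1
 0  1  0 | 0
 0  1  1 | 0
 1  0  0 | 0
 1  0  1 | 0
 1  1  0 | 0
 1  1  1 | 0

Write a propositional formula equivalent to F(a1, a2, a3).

F(a1, a2, a3) = ((~a1 & ~a2) & ~a3) | ((~a1 & ~a2) & a3)

The 1-rows are (0,0,0), (0,0,1). Each contributes one minterm — ¬a1·¬a2·¬a3; ¬a1·¬a2·a3 — and their disjunction is a sum-of-products form of F.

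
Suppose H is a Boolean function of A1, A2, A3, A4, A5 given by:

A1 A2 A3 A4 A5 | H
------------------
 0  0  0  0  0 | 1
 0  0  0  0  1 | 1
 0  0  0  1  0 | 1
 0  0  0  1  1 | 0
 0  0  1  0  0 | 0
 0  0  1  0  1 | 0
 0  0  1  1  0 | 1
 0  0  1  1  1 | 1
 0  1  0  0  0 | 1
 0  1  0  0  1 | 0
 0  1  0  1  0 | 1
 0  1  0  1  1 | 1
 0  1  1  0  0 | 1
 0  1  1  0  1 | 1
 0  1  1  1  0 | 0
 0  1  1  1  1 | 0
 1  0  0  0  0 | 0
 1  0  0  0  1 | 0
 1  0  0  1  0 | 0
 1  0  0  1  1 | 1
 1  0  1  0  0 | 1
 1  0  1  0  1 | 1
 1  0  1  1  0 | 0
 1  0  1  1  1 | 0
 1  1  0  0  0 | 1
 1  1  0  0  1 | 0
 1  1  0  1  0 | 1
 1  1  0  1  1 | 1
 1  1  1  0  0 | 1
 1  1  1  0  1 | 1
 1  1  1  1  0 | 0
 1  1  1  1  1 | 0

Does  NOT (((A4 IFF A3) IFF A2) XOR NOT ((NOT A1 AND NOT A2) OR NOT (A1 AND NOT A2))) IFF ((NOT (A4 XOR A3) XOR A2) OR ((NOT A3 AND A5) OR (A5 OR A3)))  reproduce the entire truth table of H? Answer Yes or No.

Yes

Check the formula against H row by row:
  A1=0, A2=0, A3=0, A4=0, A5=0: formula gives 1, H = 1 ✓
  A1=0, A2=0, A3=0, A4=0, A5=1: formula gives 1, H = 1 ✓
  A1=0, A2=0, A3=0, A4=1, A5=0: formula gives 1, H = 1 ✓
  A1=0, A2=0, A3=0, A4=1, A5=1: formula gives 0, H = 0 ✓
  …and likewise for the remaining 28 rows.
No disagreement on any input; they are logically equivalent.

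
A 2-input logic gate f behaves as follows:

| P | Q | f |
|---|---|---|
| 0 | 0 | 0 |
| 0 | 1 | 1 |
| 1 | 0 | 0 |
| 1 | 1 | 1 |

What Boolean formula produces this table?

The output simply equals Q.

f(P, Q) = Q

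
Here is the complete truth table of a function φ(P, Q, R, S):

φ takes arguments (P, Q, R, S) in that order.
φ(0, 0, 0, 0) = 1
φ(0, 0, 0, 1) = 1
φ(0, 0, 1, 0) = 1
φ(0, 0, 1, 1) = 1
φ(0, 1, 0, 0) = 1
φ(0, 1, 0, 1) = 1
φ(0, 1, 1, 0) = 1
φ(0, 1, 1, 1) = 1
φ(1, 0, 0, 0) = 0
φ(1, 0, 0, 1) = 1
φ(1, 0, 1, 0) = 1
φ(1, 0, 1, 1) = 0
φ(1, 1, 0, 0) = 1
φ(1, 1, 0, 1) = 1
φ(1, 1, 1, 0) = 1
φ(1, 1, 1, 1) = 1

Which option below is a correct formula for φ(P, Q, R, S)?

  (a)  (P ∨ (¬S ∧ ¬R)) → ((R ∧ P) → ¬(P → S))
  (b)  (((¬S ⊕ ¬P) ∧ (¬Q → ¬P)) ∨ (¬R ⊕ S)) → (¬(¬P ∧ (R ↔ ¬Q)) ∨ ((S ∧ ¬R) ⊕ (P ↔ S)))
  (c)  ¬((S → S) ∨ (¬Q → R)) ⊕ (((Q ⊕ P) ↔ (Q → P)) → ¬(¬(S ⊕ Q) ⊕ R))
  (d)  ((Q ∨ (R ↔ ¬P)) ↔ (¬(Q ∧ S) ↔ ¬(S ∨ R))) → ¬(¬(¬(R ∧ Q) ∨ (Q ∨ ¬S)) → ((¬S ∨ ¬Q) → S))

(a) fails at (1,0,0,0): the formula yields 1, φ is 0.
(b) fails at (0,0,1,1): the formula yields 0, φ is 1.
(d) fails at (0,0,0,1): the formula yields 0, φ is 1.
That leaves (c). Evaluating it on every row reproduces the table of φ exactly.

c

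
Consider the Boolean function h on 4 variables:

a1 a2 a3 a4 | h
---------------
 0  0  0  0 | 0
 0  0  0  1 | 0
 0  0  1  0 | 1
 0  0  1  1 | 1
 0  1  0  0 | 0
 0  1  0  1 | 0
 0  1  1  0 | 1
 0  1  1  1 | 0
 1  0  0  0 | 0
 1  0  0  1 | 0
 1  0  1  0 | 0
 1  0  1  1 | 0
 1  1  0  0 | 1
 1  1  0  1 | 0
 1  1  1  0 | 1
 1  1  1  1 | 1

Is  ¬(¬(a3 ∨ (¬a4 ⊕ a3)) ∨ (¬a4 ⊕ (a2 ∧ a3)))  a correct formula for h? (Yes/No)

Evaluate ¬(¬(a3 ∨ (¬a4 ⊕ a3)) ∨ (¬a4 ⊕ (a2 ∧ a3))) on each row and compare to h:
  a1=0, a2=0, a3=0, a4=0: formula gives 0, h = 0 ✓
  a1=0, a2=0, a3=0, a4=1: formula gives 0, h = 0 ✓
  a1=0, a2=0, a3=1, a4=0: formula gives 0, but h = 1 ✗
Since they disagree at (0,0,1,0), the expression is not a correct formula for h.

No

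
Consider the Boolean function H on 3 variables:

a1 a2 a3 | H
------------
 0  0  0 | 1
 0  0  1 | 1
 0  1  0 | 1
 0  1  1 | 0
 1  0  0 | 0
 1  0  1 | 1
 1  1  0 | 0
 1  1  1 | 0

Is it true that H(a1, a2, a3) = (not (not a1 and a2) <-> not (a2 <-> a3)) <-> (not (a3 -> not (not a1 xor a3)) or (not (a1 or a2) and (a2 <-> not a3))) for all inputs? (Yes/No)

Evaluate (not (not a1 and a2) <-> not (a2 <-> a3)) <-> (not (a3 -> not (not a1 xor a3)) or (not (a1 or a2) and (a2 <-> not a3))) on each row and compare to H:
  a1=0, a2=0, a3=0: formula gives 1, H = 1 ✓
  a1=0, a2=0, a3=1: formula gives 1, H = 1 ✓
  a1=0, a2=1, a3=0: formula gives 1, H = 1 ✓
  a1=0, a2=1, a3=1: formula gives 0, H = 0 ✓
  a1=1, a2=0, a3=0: formula gives 1, but H = 0 ✗
A single disagreement suffices: at (1,0,0) they differ, so the formula does not compute H.

No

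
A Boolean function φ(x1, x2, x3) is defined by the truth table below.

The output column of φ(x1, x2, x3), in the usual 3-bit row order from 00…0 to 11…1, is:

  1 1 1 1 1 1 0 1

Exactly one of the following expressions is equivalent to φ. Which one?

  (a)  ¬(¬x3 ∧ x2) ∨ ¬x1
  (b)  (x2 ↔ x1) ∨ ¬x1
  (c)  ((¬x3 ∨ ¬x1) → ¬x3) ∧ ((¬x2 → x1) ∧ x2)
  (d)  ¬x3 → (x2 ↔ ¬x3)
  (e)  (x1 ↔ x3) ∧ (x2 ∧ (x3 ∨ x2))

(b) disagrees with φ on (1,0,0) (formula → 0, table → 1); rule it out.
(c) disagrees with φ on (0,0,0) (formula → 0, table → 1); rule it out.
(d) disagrees with φ on (0,0,0) (formula → 0, table → 1); rule it out.
(e) disagrees with φ on (0,0,0) (formula → 0, table → 1); rule it out.
(a) is the remaining candidate, and it agrees with φ on all 8 inputs.

a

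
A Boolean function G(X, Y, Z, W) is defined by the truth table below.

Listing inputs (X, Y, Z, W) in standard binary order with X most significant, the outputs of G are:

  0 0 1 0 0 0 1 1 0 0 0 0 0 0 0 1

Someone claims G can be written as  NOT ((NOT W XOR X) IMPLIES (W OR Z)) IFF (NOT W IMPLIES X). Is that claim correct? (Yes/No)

Evaluate NOT ((NOT W XOR X) IMPLIES (W OR Z)) IFF (NOT W IMPLIES X) on each row and compare to G:
  X=0, Y=0, Z=0, W=0: formula gives 0, G = 0 ✓
  X=0, Y=0, Z=0, W=1: formula gives 0, G = 0 ✓
  X=0, Y=0, Z=1, W=0: formula gives 1, G = 1 ✓
  X=0, Y=0, Z=1, W=1: formula gives 0, G = 0 ✓
  …
  X=0, Y=1, Z=1, W=1: formula gives 0, but G = 1 ✗
A single disagreement suffices: at (0,1,1,1) they differ, so the formula does not compute G.

No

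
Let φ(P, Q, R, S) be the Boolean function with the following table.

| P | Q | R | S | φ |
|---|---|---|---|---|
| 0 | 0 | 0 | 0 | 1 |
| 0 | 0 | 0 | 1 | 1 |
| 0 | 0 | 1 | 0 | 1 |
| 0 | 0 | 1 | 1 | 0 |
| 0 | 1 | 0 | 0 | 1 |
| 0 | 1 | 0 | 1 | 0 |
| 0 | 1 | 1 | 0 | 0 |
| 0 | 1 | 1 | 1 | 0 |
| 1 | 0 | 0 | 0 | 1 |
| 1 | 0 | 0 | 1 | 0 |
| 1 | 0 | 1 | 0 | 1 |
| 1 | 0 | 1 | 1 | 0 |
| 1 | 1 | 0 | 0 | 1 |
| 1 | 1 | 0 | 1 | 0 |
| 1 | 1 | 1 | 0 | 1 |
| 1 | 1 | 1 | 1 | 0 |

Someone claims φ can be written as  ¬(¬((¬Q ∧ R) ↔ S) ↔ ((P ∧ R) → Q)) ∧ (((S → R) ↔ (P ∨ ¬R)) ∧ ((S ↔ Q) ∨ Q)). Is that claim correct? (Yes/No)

No

Test each input against both φ and the formula:
  P=0, Q=0, R=0, S=0: formula gives 1, φ = 1 ✓
  P=0, Q=0, R=0, S=1: formula gives 0, but φ = 1 ✗
Row (0,0,0,1) is a counterexample, so the formula is not equivalent to φ.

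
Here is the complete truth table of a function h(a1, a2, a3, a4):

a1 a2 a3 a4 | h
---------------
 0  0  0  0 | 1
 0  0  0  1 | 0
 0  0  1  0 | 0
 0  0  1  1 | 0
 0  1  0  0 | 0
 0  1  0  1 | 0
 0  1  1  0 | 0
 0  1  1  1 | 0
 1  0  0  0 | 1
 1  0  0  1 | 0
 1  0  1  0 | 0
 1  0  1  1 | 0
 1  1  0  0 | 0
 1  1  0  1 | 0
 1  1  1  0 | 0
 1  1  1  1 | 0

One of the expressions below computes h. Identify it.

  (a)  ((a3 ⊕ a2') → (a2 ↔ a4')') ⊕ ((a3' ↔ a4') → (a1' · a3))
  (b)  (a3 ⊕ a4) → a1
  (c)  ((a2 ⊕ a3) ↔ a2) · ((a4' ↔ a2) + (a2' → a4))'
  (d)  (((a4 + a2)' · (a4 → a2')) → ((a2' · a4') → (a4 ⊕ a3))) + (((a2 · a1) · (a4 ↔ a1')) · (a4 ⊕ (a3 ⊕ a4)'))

(a) fails at (0,0,0,1): the formula yields 1, h is 0.
(b) fails at (0,0,1,1): the formula yields 1, h is 0.
(d) fails at (0,0,0,0): the formula yields 0, h is 1.
That leaves (c). Evaluating it on every row reproduces the table of h exactly.

c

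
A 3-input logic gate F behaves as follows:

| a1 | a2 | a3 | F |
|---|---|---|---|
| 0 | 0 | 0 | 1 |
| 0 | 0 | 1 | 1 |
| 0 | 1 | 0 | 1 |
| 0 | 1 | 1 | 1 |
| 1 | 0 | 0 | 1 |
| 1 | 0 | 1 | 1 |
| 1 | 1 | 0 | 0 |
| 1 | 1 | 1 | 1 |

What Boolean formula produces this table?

Only row (1,1,0) gives 0. So F is 1 everywhere except there — the complement of the minterm a1·a2·¬a3.

F(a1, a2, a3) = ~((a1 & a2) & ~a3)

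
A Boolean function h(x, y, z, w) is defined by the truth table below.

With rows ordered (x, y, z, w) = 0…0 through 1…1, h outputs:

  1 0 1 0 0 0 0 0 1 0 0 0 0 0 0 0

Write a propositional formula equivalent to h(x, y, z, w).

h(x, y, z, w) = ((((x' · y') · z') · w') + (((x' · y') · z) · w')) + (((x · y') · z') · w')

Collect the rows where h=1 — (0,0,0,0), (0,0,1,0), (1,0,0,0) — and write one minterm per row: ¬x·¬y·¬z·¬w, ¬x·¬y·z·¬w, x·¬y·¬z·¬w. Their union (logical OR) reproduces the table exactly.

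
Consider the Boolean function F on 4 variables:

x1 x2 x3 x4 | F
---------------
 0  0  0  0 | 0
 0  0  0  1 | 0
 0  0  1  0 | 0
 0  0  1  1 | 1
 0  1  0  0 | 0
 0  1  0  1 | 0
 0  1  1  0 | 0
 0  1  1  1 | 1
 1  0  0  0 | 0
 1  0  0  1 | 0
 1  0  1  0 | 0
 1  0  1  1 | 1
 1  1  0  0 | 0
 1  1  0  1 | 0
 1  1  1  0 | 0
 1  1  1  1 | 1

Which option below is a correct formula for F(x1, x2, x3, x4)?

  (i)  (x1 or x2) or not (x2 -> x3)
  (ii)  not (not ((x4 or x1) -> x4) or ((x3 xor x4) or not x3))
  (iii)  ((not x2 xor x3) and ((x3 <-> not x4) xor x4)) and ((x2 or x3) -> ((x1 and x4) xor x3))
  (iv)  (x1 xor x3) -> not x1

(i) disagrees with F on (0,0,1,1) (formula → 0, table → 1); rule it out.
(iii) disagrees with F on (0,0,1,1) (formula → 0, table → 1); rule it out.
(iv) disagrees with F on (0,0,0,0) (formula → 1, table → 0); rule it out.
(ii) is the remaining candidate, and it agrees with F on all 16 inputs.

ii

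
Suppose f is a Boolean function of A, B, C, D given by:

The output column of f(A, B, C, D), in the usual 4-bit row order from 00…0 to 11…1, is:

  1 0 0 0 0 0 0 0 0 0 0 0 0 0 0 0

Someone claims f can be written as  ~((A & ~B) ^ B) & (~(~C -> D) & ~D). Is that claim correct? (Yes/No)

Test each input against both f and the formula:
  A=0, B=0, C=0, D=0: formula gives 1, f = 1 ✓
  A=0, B=0, C=0, D=1: formula gives 0, f = 0 ✓
  A=0, B=0, C=1, D=0: formula gives 0, f = 0 ✓
  A=0, B=0, C=1, D=1: formula gives 0, f = 0 ✓
  …and likewise for the remaining 12 rows.
No disagreement on any input; they are logically equivalent.

Yes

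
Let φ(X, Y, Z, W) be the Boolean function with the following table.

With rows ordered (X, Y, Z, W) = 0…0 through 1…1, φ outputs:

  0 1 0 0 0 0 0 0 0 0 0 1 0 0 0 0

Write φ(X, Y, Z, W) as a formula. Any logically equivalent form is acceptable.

φ(X, Y, Z, W) = (((not X and not Y) and not Z) and W) or (((X and not Y) and Z) and W)

φ=1 on 2 inputs: (0,0,0,1), (1,0,1,1). Reading each as a conjunction of literals (¬X·¬Y·¬Z·W, X·¬Y·Z·W) and taking the OR gives the canonical DNF.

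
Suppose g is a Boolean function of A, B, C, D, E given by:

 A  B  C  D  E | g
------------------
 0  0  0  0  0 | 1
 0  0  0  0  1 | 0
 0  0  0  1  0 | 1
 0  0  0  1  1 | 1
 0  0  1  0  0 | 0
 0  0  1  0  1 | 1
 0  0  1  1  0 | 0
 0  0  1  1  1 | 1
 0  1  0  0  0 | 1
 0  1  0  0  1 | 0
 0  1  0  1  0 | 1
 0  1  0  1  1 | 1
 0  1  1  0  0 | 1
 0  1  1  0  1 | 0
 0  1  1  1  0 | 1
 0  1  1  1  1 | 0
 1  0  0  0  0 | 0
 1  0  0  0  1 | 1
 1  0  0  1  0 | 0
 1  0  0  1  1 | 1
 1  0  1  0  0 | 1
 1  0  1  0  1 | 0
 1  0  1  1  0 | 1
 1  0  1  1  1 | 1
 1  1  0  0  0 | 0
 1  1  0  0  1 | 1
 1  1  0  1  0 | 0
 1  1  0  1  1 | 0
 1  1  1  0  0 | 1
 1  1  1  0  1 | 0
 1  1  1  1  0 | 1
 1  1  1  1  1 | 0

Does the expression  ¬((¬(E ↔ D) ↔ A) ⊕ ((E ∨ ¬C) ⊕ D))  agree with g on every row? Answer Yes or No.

Evaluate ¬((¬(E ↔ D) ↔ A) ⊕ ((E ∨ ¬C) ⊕ D)) on each row and compare to g:
  A=0, B=0, C=0, D=0, E=0: formula gives 1, g = 1 ✓
  A=0, B=0, C=0, D=0, E=1: formula gives 0, g = 0 ✓
  A=0, B=0, C=0, D=1, E=0: formula gives 1, g = 1 ✓
  A=0, B=0, C=0, D=1, E=1: formula gives 0, but g = 1 ✗
Since they disagree at (0,0,0,1,1), the expression is not a correct formula for g.

No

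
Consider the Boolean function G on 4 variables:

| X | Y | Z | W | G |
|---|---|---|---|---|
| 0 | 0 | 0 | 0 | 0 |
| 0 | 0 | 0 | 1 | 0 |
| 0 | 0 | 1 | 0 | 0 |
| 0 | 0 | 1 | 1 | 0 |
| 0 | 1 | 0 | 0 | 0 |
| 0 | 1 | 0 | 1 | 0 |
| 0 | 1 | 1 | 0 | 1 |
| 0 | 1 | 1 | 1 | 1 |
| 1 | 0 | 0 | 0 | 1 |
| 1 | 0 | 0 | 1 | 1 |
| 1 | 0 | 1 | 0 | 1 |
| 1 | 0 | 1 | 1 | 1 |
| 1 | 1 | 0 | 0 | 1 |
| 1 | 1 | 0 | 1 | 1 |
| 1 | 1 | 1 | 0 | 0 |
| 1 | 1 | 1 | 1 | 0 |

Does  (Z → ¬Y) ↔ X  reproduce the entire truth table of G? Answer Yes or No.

Yes

Test each input against both G and the formula:
  X=0, Y=0, Z=0, W=0: formula gives 0, G = 0 ✓
  X=0, Y=0, Z=0, W=1: formula gives 0, G = 0 ✓
  X=0, Y=0, Z=1, W=0: formula gives 0, G = 0 ✓
  X=0, Y=0, Z=1, W=1: formula gives 0, G = 0 ✓
  … (the remaining 12 rows also agree.)
Every row agrees, so the formula is equivalent.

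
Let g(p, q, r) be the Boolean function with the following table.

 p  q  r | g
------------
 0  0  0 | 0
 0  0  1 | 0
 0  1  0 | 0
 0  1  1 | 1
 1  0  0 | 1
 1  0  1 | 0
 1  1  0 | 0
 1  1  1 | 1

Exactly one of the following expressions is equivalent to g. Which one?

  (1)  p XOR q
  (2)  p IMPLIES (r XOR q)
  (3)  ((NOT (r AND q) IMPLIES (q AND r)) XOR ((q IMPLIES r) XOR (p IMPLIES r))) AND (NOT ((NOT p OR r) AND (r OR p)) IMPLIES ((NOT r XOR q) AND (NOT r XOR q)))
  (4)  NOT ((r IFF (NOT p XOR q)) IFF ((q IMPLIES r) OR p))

(1) disagrees with g on (0,1,0) (formula → 1, table → 0); rule it out.
(2) disagrees with g on (0,0,0) (formula → 1, table → 0); rule it out.
(4) disagrees with g on (0,0,0) (formula → 1, table → 0); rule it out.
Only (3) survives; checking it on all 8 rows confirms it matches g.

3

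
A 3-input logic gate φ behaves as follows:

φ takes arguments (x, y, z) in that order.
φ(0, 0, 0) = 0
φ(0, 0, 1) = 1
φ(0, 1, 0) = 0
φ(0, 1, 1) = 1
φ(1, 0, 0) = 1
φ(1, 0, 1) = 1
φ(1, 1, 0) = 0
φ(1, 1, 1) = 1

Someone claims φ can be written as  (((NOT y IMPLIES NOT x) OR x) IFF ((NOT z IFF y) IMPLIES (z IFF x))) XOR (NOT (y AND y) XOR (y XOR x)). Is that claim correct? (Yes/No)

Evaluate (((NOT y IMPLIES NOT x) OR x) IFF ((NOT z IFF y) IMPLIES (z IFF x))) XOR (NOT (y AND y) XOR (y XOR x)) on each row and compare to φ:
  x=0, y=0, z=0: formula gives 0, φ = 0 ✓
  x=0, y=0, z=1: formula gives 1, φ = 1 ✓
  x=0, y=1, z=0: formula gives 0, φ = 0 ✓
  x=0, y=1, z=1: formula gives 0, but φ = 1 ✗
Row (0,1,1) is a counterexample, so the formula is not equivalent to φ.

No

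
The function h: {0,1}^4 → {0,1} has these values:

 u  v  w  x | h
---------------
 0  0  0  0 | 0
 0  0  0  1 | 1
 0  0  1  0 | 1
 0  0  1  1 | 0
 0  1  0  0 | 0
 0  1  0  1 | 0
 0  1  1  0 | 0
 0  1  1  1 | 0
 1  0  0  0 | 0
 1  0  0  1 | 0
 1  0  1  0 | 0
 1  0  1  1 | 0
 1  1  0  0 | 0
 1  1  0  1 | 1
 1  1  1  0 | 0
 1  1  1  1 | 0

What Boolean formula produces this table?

h(u, v, w, x) = ((((¬u ∧ ¬v) ∧ ¬w) ∧ x) ∨ (((¬u ∧ ¬v) ∧ w) ∧ ¬x)) ∨ (((u ∧ v) ∧ ¬w) ∧ x)

h=1 on 3 inputs: (0,0,0,1), (0,0,1,0), (1,1,0,1). Reading each as a conjunction of literals (¬u·¬v·¬w·x, ¬u·¬v·w·¬x, u·v·¬w·x) and taking the OR gives the canonical DNF.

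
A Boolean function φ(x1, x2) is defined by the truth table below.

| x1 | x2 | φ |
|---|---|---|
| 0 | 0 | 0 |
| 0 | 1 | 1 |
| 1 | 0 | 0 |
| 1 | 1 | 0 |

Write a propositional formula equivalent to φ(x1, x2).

1 only at (0,1): NOT x1 AND x2.

φ(x1, x2) = NOT x1 AND x2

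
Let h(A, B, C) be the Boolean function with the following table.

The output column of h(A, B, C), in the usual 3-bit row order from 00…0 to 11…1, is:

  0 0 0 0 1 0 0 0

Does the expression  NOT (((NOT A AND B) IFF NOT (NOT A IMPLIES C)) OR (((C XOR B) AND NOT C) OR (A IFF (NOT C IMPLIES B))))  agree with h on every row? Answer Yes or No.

Evaluate NOT (((NOT A AND B) IFF NOT (NOT A IMPLIES C)) OR (((C XOR B) AND NOT C) OR (A IFF (NOT C IMPLIES B)))) on each row and compare to h:
  A=0, B=0, C=0: formula gives 0, h = 0 ✓
  A=0, B=0, C=1: formula gives 0, h = 0 ✓
  A=0, B=1, C=0: formula gives 0, h = 0 ✓
  A=0, B=1, C=1: formula gives 1, but h = 0 ✗
Since they disagree at (0,1,1), the expression is not a correct formula for h.

No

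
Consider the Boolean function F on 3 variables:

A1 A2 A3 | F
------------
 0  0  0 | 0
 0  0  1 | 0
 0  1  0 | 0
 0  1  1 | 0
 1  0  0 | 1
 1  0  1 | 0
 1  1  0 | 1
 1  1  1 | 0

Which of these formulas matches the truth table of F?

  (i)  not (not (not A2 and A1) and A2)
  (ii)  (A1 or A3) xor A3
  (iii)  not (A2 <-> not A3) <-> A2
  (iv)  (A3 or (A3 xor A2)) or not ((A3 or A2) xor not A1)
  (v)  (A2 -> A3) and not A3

(i) disagrees with F on (0,0,0) (formula → 1, table → 0); rule it out.
(iii) disagrees with F on (0,0,1) (formula → 1, table → 0); rule it out.
(iv) disagrees with F on (0,0,1) (formula → 1, table → 0); rule it out.
(v) disagrees with F on (0,0,0) (formula → 1, table → 0); rule it out.
Only (ii) survives; checking it on all 8 rows confirms it matches F.

ii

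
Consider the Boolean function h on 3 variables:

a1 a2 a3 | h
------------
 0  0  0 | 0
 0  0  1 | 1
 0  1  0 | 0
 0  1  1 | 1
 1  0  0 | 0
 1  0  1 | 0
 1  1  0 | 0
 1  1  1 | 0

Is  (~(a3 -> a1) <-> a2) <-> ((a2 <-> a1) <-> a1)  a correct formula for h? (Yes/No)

Evaluate (~(a3 -> a1) <-> a2) <-> ((a2 <-> a1) <-> a1) on each row and compare to h:
  a1=0, a2=0, a3=0: formula gives 0, h = 0 ✓
  a1=0, a2=0, a3=1: formula gives 1, h = 1 ✓
  a1=0, a2=1, a3=0: formula gives 0, h = 0 ✓
  a1=0, a2=1, a3=1: formula gives 1, h = 1 ✓
  a1=1, a2=0, a3=0: formula gives 0, h = 0 ✓
  … (the remaining 3 rows also agree.)
Every row agrees, so the formula is equivalent.

Yes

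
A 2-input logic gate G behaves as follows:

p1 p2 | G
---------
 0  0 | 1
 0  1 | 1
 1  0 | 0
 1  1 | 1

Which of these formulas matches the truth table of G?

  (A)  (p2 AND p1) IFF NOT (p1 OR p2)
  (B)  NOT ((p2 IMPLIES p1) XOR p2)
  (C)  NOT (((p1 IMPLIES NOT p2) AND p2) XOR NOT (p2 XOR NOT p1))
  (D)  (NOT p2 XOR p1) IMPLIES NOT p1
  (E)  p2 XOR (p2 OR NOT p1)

(A): at (0,0) it gives 0, but G = 1 — eliminated.
(B): at (0,0) it gives 0, but G = 1 — eliminated.
(D): at (1,0) it gives 1, but G = 0 — eliminated.
(E): at (0,1) it gives 0, but G = 1 — eliminated.
Only (C) survives; checking it on all 4 rows confirms it matches G.

C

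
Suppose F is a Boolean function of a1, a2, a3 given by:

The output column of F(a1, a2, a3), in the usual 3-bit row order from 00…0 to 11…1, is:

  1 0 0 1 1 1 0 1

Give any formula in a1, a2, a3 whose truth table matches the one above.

The 0-rows are (0,0,1), (0,1,0), (1,1,0). Take each as a conjunction (¬a1·¬a2·a3, ¬a1·a2·¬a3, a1·a2·¬a3), form their disjunction, and complement — that gives a formula that is 1 everywhere F is.

F(a1, a2, a3) = ~((((~a1 & ~a2) & a3) | ((~a1 & a2) & ~a3)) | ((a1 & a2) & ~a3))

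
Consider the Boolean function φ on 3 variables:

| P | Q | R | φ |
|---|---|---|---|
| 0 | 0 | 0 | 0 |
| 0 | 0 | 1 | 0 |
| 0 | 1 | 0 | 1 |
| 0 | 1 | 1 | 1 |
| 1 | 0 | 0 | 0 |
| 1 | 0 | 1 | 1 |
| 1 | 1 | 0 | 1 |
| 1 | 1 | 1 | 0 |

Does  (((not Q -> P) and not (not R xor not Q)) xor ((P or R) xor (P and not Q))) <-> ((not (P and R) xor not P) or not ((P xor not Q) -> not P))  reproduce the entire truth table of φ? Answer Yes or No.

Check the formula against φ row by row:
  P=0, Q=0, R=0: formula gives 1, but φ = 0 ✗
Row (0,0,0) is a counterexample, so the formula is not equivalent to φ.

No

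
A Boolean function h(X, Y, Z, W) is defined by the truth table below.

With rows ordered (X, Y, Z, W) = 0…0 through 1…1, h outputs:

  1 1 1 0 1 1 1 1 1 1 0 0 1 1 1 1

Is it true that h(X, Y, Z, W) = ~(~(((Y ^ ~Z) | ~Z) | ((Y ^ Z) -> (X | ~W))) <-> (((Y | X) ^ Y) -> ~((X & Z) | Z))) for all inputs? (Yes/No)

Test each input against both h and the formula:
  X=0, Y=0, Z=0, W=0: formula gives 1, h = 1 ✓
  X=0, Y=0, Z=0, W=1: formula gives 1, h = 1 ✓
  X=0, Y=0, Z=1, W=0: formula gives 1, h = 1 ✓
  X=0, Y=0, Z=1, W=1: formula gives 0, h = 0 ✓
  …and likewise for the remaining 12 rows.
No disagreement on any input; they are logically equivalent.

Yes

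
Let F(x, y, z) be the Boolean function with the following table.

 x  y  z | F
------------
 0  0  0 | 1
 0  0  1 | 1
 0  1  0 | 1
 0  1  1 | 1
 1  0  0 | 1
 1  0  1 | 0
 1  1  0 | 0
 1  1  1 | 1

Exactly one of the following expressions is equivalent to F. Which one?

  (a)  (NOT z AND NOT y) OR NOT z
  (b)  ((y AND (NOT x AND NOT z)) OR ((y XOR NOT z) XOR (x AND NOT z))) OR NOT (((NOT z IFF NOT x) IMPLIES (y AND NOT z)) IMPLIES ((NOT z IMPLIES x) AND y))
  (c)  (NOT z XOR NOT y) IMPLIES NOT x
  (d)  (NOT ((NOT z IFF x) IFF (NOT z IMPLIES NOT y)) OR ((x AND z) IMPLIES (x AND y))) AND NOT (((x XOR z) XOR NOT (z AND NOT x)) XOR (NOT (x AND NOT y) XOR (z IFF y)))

(a) disagrees with F on (0,0,1) (formula → 0, table → 1); rule it out.
(b) disagrees with F on (1,1,0) (formula → 1, table → 0); rule it out.
(d) disagrees with F on (0,0,0) (formula → 0, table → 1); rule it out.
Only (c) survives; checking it on all 8 rows confirms it matches F.

c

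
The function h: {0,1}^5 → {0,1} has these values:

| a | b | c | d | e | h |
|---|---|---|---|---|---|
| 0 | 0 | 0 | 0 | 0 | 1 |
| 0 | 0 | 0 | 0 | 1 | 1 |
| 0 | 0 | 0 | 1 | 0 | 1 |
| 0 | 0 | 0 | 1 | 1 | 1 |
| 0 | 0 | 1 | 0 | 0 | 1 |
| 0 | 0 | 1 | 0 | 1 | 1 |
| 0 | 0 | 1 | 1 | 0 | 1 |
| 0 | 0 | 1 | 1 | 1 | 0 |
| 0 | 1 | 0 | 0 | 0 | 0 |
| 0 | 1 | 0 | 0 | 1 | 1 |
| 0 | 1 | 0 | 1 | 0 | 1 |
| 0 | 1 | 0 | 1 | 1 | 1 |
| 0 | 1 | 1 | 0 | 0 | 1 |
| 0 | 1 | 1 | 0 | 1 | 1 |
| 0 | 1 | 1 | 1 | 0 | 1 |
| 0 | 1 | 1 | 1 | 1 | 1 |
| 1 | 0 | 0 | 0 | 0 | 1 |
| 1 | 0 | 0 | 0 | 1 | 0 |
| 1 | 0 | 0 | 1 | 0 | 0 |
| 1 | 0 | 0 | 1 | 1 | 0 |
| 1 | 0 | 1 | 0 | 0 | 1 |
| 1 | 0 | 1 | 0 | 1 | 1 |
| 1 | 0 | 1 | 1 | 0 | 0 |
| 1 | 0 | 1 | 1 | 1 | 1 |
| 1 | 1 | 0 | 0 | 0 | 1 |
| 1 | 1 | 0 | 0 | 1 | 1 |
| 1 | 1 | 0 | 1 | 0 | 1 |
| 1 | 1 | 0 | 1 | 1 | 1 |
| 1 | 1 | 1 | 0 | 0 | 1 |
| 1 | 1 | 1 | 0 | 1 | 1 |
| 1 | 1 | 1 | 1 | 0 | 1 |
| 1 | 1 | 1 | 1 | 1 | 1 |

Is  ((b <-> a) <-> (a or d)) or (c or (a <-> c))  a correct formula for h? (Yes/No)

Check the formula against h row by row:
  a=0, b=0, c=0, d=0, e=0: formula gives 1, h = 1 ✓
  a=0, b=0, c=0, d=0, e=1: formula gives 1, h = 1 ✓
  a=0, b=0, c=0, d=1, e=0: formula gives 1, h = 1 ✓
  a=0, b=0, c=0, d=1, e=1: formula gives 1, h = 1 ✓
  …
  a=0, b=0, c=1, d=1, e=1: formula gives 1, but h = 0 ✗
Since they disagree at (0,0,1,1,1), the expression is not a correct formula for h.

No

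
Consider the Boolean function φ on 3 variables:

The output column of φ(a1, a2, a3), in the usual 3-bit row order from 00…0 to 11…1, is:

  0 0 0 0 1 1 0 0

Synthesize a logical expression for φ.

φ(a1, a2, a3) = ((a1 AND NOT a2) AND NOT a3) OR ((a1 AND NOT a2) AND a3)

The 1-rows are (1,0,0), (1,0,1). Each contributes one minterm — a1·¬a2·¬a3; a1·¬a2·a3 — and their disjunction is a sum-of-products form of φ.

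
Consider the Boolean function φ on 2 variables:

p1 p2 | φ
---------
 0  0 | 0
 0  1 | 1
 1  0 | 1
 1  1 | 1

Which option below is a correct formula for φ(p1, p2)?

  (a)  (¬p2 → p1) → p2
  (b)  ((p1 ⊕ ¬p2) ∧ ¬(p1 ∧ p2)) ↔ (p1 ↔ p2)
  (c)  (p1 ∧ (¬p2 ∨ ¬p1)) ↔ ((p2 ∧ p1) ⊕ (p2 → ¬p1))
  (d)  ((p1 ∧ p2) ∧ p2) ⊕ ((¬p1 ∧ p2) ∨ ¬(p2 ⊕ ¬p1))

(a) fails at (0,0): the formula yields 1, φ is 0.
(b) fails at (0,0): the formula yields 1, φ is 0.
(c) fails at (0,1): the formula yields 0, φ is 1.
(d) is the remaining candidate, and it agrees with φ on all 4 inputs.

d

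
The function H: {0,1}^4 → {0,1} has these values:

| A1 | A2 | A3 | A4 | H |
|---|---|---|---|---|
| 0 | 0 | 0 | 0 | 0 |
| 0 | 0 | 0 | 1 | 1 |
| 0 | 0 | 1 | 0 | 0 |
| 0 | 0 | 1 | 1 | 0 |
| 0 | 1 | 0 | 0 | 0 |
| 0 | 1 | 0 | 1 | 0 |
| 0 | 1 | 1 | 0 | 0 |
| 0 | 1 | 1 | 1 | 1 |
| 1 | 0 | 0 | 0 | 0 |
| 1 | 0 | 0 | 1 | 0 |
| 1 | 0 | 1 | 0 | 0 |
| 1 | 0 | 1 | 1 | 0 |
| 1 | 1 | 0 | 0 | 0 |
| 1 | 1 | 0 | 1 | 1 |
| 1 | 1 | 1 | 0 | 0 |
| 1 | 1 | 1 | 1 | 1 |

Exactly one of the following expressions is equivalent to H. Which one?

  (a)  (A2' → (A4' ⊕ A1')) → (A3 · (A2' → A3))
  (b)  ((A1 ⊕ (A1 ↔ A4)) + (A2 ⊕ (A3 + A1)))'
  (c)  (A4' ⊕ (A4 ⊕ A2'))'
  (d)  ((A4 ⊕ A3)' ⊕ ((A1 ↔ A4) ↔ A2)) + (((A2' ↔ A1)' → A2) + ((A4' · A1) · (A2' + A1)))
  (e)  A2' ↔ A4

b

(a): at (0,0,0,0) it gives 1, but H = 0 — eliminated.
(c): at (0,0,0,0) it gives 1, but H = 0 — eliminated.
(d): at (0,0,0,0) it gives 1, but H = 0 — eliminated.
(e): at (0,0,1,1) it gives 1, but H = 0 — eliminated.
That leaves (b). Evaluating it on every row reproduces the table of H exactly.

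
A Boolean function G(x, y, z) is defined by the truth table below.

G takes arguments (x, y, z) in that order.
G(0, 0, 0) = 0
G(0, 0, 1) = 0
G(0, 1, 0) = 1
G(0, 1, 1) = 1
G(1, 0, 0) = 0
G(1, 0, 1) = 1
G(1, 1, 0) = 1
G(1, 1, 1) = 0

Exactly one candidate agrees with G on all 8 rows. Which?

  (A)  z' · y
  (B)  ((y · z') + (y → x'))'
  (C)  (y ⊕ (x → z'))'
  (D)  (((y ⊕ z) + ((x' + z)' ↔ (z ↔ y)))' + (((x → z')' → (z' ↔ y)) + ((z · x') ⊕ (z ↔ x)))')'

(A) fails at (0,1,1): the formula yields 0, G is 1.
(B) fails at (0,1,0): the formula yields 0, G is 1.
(D) fails at (0,0,1): the formula yields 1, G is 0.
Only (C) survives; checking it on all 8 rows confirms it matches G.

C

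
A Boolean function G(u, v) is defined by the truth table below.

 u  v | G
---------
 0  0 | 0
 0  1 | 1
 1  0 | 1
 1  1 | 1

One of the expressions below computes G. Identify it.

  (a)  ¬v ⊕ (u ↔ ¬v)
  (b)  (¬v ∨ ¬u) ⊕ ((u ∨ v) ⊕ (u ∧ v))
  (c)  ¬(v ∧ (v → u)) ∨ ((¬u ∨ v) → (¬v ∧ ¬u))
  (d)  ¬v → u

(a): at (0,0) it gives 1, but G = 0 — eliminated.
(b): at (0,0) it gives 1, but G = 0 — eliminated.
(c): at (0,0) it gives 1, but G = 0 — eliminated.
Only (d) survives; checking it on all 4 rows confirms it matches G.

d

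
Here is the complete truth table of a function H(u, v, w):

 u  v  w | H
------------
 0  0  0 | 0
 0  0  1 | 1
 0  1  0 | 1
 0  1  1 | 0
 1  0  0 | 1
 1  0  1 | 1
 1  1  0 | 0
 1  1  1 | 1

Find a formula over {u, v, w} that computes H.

H is 0 on only 3 rows — (0,0,0), (0,1,1), (1,1,0). Writing each as a minterm (¬u·¬v·¬w, ¬u·v·w, u·v·¬w) and OR-ing them characterizes exactly where H=0, so H is the negation of that disjunction.

H(u, v, w) = not ((((not u and not v) and not w) or ((not u and v) and w)) or ((u and v) and not w))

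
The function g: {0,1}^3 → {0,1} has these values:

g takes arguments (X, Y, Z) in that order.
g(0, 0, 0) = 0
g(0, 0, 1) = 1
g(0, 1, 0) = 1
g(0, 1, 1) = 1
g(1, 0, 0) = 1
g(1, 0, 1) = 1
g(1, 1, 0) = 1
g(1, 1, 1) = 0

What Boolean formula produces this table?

The 0-rows are (0,0,0), (1,1,1). Take each as a conjunction (¬X·¬Y·¬Z, X·Y·Z), form their disjunction, and complement — that gives a formula that is 1 everywhere g is.

g(X, Y, Z) = ~(((~X & ~Y) & ~Z) | ((X & Y) & Z))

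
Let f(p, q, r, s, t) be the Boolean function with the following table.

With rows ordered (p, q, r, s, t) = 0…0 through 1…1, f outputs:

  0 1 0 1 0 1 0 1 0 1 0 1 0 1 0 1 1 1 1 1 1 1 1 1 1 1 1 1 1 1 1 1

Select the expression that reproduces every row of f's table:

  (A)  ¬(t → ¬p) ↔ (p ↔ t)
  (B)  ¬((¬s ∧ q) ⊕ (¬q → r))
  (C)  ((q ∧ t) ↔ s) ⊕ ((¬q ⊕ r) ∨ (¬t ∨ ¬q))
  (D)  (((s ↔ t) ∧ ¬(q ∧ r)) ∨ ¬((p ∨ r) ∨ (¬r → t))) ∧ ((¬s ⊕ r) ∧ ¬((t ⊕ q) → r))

(B): at (0,0,0,0,0) it gives 1, but f = 0 — eliminated.
(C): at (0,0,0,0,1) it gives 0, but f = 1 — eliminated.
(D): at (0,0,0,0,1) it gives 0, but f = 1 — eliminated.
That leaves (A). Evaluating it on every row reproduces the table of f exactly.

A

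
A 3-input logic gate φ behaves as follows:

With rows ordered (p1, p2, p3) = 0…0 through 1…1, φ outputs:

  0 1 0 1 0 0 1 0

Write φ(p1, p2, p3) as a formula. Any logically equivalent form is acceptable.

φ(p1, p2, p3) = (((~p1 & ~p2) & p3) | ((~p1 & p2) & p3)) | ((p1 & p2) & ~p3)

φ=1 on 3 inputs: (0,0,1), (0,1,1), (1,1,0). Reading each as a conjunction of literals (¬p1·¬p2·p3, ¬p1·p2·p3, p1·p2·¬p3) and taking the OR gives the canonical DNF.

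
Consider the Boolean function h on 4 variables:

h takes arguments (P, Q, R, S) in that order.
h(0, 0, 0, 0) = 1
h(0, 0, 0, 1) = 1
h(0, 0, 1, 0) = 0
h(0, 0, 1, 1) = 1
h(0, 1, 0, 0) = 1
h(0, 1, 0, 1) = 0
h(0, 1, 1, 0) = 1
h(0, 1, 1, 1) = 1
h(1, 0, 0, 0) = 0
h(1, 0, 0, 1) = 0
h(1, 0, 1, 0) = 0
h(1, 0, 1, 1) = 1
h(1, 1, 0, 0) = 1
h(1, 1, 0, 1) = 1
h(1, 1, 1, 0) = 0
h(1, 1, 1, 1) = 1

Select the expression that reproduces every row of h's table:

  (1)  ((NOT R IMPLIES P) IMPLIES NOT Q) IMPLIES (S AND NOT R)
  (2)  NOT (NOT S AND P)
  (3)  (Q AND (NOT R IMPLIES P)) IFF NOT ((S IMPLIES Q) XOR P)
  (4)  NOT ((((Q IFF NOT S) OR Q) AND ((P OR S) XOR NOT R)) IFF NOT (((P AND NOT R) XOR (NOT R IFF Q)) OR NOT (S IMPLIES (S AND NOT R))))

4

(1) disagrees with h on (0,0,0,0) (formula → 0, table → 1); rule it out.
(2) disagrees with h on (0,0,1,0) (formula → 1, table → 0); rule it out.
(3) disagrees with h on (0,0,0,1) (formula → 0, table → 1); rule it out.
Only (4) survives; checking it on all 16 rows confirms it matches h.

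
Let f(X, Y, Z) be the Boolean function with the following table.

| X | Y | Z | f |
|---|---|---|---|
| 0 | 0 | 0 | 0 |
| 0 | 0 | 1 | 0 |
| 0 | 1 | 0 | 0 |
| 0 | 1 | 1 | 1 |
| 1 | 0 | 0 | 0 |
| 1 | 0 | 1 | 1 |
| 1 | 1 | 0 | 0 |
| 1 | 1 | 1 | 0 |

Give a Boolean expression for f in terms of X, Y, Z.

The 1-rows are (0,1,1), (1,0,1). Each contributes one minterm — ¬X·Y·Z; X·¬Y·Z — and their disjunction is a sum-of-products form of f.

f(X, Y, Z) = ((NOT X AND Y) AND Z) OR ((X AND NOT Y) AND Z)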